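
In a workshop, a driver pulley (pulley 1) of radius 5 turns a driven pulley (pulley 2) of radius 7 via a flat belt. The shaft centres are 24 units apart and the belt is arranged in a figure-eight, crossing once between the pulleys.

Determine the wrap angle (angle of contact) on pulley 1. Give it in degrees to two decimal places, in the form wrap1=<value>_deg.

wrap1=240.00_deg

crossed belt: β = asin((r1+r2)/C) = asin(12/24) = 30.0000°
wrap1 = wrap2 = π + 2β = 240.0000°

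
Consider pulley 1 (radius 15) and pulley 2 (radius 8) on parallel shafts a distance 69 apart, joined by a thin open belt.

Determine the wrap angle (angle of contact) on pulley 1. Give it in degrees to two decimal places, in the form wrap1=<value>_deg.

open belt: β = asin((r2−r1)/C) = asin(-7/69) = -5.8226°
wrap1 = π − 2β = 191.6453°
wrap2 = π + 2β = 168.3547°

wrap1=191.65_deg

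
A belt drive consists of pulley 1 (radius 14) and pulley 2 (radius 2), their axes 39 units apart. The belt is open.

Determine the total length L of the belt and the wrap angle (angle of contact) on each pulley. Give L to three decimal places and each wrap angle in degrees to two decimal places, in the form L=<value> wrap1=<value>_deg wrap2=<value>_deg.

open belt: β = asin((r2−r1)/C) = asin(-12/39) = -17.9202°
wrap1 = π − 2β = 215.8404°
wrap2 = π + 2β = 144.1596°
tangent length = C·cosβ = 37.1080
L = r1·wrap1 + r2·wrap2 + 2·C·cosβ = 14·3.7671 + 2·2.5161 + 2·37.1080 = 131.9878

L=131.988 wrap1=215.84_deg wrap2=144.16_deg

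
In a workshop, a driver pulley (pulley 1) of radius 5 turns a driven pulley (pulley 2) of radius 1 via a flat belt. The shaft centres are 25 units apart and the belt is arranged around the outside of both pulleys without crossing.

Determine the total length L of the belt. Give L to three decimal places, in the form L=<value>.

L=69.491

open belt: β = asin((r2−r1)/C) = asin(-4/25) = -9.2069°
wrap1 = π − 2β = 198.4138°
wrap2 = π + 2β = 161.5862°
tangent length = C·cosβ = 24.6779
L = r1·wrap1 + r2·wrap2 + 2·C·cosβ = 5·3.4630 + 1·2.8202 + 2·24.6779 = 69.4909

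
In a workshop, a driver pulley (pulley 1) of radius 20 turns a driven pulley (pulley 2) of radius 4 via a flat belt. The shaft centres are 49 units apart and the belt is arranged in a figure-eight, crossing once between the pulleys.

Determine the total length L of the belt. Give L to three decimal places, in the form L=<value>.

L=185.407

crossed belt: β = asin((r1+r2)/C) = asin(24/49) = 29.3272°
wrap1 = wrap2 = π + 2β = 238.6543°
tangent length = C·cosβ = 42.7200
L = (r1+r2)·wrap + 2·C·cosβ = 24·4.1653 + 2·42.7200 = 185.4073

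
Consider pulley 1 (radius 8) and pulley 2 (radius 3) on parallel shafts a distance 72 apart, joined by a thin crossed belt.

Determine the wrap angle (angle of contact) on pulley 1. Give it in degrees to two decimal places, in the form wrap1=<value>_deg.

wrap1=197.58_deg

crossed belt: β = asin((r1+r2)/C) = asin(11/72) = 8.7879°
wrap1 = wrap2 = π + 2β = 197.5759°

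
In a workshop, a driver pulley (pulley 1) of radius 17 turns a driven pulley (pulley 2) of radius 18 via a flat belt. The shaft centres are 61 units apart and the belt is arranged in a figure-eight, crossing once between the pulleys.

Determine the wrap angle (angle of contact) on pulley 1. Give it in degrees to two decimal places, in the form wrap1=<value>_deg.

crossed belt: β = asin((r1+r2)/C) = asin(35/61) = 35.0136°
wrap1 = wrap2 = π + 2β = 250.0271°

wrap1=250.03_deg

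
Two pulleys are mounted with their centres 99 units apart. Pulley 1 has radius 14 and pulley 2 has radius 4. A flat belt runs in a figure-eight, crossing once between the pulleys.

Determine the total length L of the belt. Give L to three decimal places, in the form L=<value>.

crossed belt: β = asin((r1+r2)/C) = asin(18/99) = 10.4757°
wrap1 = wrap2 = π + 2β = 200.9514°
tangent length = C·cosβ = 97.3499
L = (r1+r2)·wrap + 2·C·cosβ = 18·3.5073 + 2·97.3499 = 257.8305

L=257.831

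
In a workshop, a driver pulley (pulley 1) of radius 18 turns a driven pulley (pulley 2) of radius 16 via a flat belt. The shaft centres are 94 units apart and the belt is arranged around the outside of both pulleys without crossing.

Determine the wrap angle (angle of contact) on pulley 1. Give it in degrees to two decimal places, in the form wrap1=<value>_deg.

open belt: β = asin((r2−r1)/C) = asin(-2/94) = -1.2192°
wrap1 = π − 2β = 182.4383°
wrap2 = π + 2β = 177.5617°

wrap1=182.44_deg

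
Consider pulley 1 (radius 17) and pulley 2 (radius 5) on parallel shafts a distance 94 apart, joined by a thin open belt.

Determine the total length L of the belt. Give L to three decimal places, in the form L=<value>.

L=258.649

open belt: β = asin((r2−r1)/C) = asin(-12/94) = -7.3344°
wrap1 = π − 2β = 194.6687°
wrap2 = π + 2β = 165.3313°
tangent length = C·cosβ = 93.2309
L = r1·wrap1 + r2·wrap2 + 2·C·cosβ = 17·3.3976 + 5·2.8856 + 2·93.2309 = 258.6490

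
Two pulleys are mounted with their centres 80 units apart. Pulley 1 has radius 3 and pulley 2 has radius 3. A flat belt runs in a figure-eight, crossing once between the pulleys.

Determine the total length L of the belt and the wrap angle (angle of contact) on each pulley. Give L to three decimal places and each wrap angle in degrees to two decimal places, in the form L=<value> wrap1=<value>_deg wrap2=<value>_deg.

crossed belt: β = asin((r1+r2)/C) = asin(6/80) = 4.3012°
wrap1 = wrap2 = π + 2β = 188.6024°
tangent length = C·cosβ = 79.7747
L = (r1+r2)·wrap + 2·C·cosβ = 6·3.2917 + 2·79.7747 = 179.2998

L=179.300 wrap1=188.60_deg wrap2=188.60_deg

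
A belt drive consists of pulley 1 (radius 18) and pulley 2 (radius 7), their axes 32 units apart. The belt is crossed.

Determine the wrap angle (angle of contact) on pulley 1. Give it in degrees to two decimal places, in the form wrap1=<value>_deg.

crossed belt: β = asin((r1+r2)/C) = asin(25/32) = 51.3752°
wrap1 = wrap2 = π + 2β = 282.7503°

wrap1=282.75_deg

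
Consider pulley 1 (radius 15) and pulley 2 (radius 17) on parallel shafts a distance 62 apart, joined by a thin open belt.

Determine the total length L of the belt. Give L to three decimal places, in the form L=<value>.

open belt: β = asin((r2−r1)/C) = asin(2/62) = 1.8486°
wrap1 = π − 2β = 176.3029°
wrap2 = π + 2β = 183.6971°
tangent length = C·cosβ = 61.9677
L = r1·wrap1 + r2·wrap2 + 2·C·cosβ = 15·3.0771 + 17·3.2061 + 2·61.9677 = 224.5955

L=224.595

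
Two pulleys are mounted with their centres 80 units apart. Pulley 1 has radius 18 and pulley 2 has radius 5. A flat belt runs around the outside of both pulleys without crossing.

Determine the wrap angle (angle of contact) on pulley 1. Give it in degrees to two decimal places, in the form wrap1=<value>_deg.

open belt: β = asin((r2−r1)/C) = asin(-13/80) = -9.3520°
wrap1 = π − 2β = 198.7041°
wrap2 = π + 2β = 161.2959°

wrap1=198.70_deg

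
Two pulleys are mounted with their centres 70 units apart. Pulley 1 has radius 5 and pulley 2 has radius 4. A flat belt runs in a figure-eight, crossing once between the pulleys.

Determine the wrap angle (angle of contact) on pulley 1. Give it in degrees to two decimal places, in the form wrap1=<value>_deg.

crossed belt: β = asin((r1+r2)/C) = asin(9/70) = 7.3870°
wrap1 = wrap2 = π + 2β = 194.7741°

wrap1=194.77_deg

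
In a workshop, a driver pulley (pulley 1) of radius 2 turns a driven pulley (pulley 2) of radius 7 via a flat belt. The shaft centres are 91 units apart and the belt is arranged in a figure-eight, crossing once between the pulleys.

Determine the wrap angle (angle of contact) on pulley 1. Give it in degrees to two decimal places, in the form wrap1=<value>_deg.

crossed belt: β = asin((r1+r2)/C) = asin(9/91) = 5.6759°
wrap1 = wrap2 = π + 2β = 191.3518°

wrap1=191.35_deg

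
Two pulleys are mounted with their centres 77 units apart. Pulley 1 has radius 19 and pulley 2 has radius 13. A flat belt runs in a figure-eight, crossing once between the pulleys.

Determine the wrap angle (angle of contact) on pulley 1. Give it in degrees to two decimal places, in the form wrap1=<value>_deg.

crossed belt: β = asin((r1+r2)/C) = asin(32/77) = 24.5561°
wrap1 = wrap2 = π + 2β = 229.1123°

wrap1=229.11_deg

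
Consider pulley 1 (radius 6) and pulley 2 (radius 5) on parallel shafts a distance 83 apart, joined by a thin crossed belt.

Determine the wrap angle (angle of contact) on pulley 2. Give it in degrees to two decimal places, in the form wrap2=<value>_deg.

crossed belt: β = asin((r1+r2)/C) = asin(11/83) = 7.6158°
wrap1 = wrap2 = π + 2β = 195.2316°

wrap2=195.23_deg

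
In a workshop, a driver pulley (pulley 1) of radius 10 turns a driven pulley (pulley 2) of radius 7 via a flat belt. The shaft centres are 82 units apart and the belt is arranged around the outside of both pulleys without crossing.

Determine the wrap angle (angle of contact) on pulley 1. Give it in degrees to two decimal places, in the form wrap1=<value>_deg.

wrap1=184.19_deg

open belt: β = asin((r2−r1)/C) = asin(-3/82) = -2.0967°
wrap1 = π − 2β = 184.1933°
wrap2 = π + 2β = 175.8067°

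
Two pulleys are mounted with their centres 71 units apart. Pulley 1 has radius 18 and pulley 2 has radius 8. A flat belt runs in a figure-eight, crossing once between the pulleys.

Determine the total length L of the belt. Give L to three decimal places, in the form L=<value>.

L=233.313

crossed belt: β = asin((r1+r2)/C) = asin(26/71) = 21.4813°
wrap1 = wrap2 = π + 2β = 222.9626°
tangent length = C·cosβ = 66.0681
L = (r1+r2)·wrap + 2·C·cosβ = 26·3.8914 + 2·66.0681 = 233.3135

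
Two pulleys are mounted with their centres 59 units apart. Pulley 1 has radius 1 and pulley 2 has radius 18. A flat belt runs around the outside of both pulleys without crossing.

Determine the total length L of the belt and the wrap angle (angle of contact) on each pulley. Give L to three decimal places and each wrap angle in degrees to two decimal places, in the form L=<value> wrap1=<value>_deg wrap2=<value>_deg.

L=182.623 wrap1=146.51_deg wrap2=213.49_deg

open belt: β = asin((r2−r1)/C) = asin(17/59) = 16.7464°
wrap1 = π − 2β = 146.5073°
wrap2 = π + 2β = 213.4927°
tangent length = C·cosβ = 56.4978
L = r1·wrap1 + r2·wrap2 + 2·C·cosβ = 1·2.5570 + 18·3.7262 + 2·56.4978 = 182.6233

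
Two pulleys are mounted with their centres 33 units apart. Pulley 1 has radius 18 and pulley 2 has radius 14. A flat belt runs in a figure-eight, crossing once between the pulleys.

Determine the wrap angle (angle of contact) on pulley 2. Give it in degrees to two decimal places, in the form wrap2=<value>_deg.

crossed belt: β = asin((r1+r2)/C) = asin(32/33) = 75.8589°
wrap1 = wrap2 = π + 2β = 331.7178°

wrap2=331.72_deg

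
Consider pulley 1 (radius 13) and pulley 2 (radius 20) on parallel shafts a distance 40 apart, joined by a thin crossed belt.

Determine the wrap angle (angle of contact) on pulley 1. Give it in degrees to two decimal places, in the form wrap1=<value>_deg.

crossed belt: β = asin((r1+r2)/C) = asin(33/40) = 55.5885°
wrap1 = wrap2 = π + 2β = 291.1770°

wrap1=291.18_deg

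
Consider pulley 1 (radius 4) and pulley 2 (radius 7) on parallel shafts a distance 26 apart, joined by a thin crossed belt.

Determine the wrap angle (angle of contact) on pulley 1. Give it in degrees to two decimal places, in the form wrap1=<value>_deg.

wrap1=230.06_deg

crossed belt: β = asin((r1+r2)/C) = asin(11/26) = 25.0290°
wrap1 = wrap2 = π + 2β = 230.0580°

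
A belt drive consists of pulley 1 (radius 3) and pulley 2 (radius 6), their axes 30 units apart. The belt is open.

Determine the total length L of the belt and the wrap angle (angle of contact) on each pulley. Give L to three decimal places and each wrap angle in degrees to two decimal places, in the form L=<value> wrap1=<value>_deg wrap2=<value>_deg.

open belt: β = asin((r2−r1)/C) = asin(3/30) = 5.7392°
wrap1 = π − 2β = 168.5217°
wrap2 = π + 2β = 191.4783°
tangent length = C·cosβ = 29.8496
L = r1·wrap1 + r2·wrap2 + 2·C·cosβ = 3·2.9413 + 6·3.3419 + 2·29.8496 = 88.5746

L=88.575 wrap1=168.52_deg wrap2=191.48_deg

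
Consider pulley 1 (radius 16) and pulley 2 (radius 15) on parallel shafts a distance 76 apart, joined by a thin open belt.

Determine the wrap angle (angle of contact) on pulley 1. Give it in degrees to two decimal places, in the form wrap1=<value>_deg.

open belt: β = asin((r2−r1)/C) = asin(-1/76) = -0.7539°
wrap1 = π − 2β = 181.5078°
wrap2 = π + 2β = 178.4922°

wrap1=181.51_deg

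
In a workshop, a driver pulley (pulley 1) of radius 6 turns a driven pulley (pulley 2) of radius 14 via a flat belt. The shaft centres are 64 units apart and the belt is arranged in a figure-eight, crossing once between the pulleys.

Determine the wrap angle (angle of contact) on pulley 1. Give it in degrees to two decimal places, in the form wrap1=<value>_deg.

crossed belt: β = asin((r1+r2)/C) = asin(20/64) = 18.2100°
wrap1 = wrap2 = π + 2β = 216.4199°

wrap1=216.42_deg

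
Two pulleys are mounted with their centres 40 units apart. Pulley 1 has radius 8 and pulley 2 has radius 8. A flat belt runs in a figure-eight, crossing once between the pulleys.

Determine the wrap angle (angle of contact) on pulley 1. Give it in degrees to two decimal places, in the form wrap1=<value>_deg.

wrap1=227.16_deg

crossed belt: β = asin((r1+r2)/C) = asin(16/40) = 23.5782°
wrap1 = wrap2 = π + 2β = 227.1564°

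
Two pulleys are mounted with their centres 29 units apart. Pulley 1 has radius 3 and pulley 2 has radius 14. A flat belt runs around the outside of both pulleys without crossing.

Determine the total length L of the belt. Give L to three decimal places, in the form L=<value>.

open belt: β = asin((r2−r1)/C) = asin(11/29) = 22.2910°
wrap1 = π − 2β = 135.4181°
wrap2 = π + 2β = 224.5819°
tangent length = C·cosβ = 26.8328
L = r1·wrap1 + r2·wrap2 + 2·C·cosβ = 3·2.3635 + 14·3.9197 + 2·26.8328 = 115.6318

L=115.632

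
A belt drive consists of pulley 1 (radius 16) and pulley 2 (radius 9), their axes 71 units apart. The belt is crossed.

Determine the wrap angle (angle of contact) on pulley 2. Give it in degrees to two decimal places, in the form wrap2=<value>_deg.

wrap2=221.23_deg

crossed belt: β = asin((r1+r2)/C) = asin(25/71) = 20.6166°
wrap1 = wrap2 = π + 2β = 221.2332°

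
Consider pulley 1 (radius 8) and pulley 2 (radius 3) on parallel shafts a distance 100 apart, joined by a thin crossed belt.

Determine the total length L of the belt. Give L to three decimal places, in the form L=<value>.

crossed belt: β = asin((r1+r2)/C) = asin(11/100) = 6.3153°
wrap1 = wrap2 = π + 2β = 192.6306°
tangent length = C·cosβ = 99.3932
L = (r1+r2)·wrap + 2·C·cosβ = 11·3.3620 + 2·99.3932 = 235.7687

L=235.769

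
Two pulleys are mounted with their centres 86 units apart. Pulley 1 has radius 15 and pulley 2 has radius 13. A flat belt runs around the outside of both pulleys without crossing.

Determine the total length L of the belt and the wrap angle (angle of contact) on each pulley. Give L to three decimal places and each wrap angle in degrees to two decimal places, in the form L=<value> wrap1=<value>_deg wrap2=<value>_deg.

open belt: β = asin((r2−r1)/C) = asin(-2/86) = -1.3326°
wrap1 = π − 2β = 182.6652°
wrap2 = π + 2β = 177.3348°
tangent length = C·cosβ = 85.9767
L = r1·wrap1 + r2·wrap2 + 2·C·cosβ = 15·3.1881 + 13·3.0951 + 2·85.9767 = 260.0111

L=260.011 wrap1=182.67_deg wrap2=177.33_deg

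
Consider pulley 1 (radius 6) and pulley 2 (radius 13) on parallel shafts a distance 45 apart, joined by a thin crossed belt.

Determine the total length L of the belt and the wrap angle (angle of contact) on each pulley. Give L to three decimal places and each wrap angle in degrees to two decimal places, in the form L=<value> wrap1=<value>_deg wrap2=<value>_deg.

crossed belt: β = asin((r1+r2)/C) = asin(19/45) = 24.9750°
wrap1 = wrap2 = π + 2β = 229.9499°
tangent length = C·cosβ = 40.7922
L = (r1+r2)·wrap + 2·C·cosβ = 19·4.0134 + 2·40.7922 = 157.8386

L=157.839 wrap1=229.95_deg wrap2=229.95_deg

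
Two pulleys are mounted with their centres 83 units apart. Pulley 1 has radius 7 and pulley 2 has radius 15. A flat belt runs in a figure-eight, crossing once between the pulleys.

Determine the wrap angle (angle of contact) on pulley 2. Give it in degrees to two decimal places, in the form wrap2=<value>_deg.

wrap2=210.74_deg

crossed belt: β = asin((r1+r2)/C) = asin(22/83) = 15.3705°
wrap1 = wrap2 = π + 2β = 210.7411°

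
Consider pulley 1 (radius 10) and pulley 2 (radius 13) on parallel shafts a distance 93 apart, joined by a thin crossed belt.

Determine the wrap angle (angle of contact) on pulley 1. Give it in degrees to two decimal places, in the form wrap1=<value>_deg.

wrap1=208.64_deg

crossed belt: β = asin((r1+r2)/C) = asin(23/93) = 14.3185°
wrap1 = wrap2 = π + 2β = 208.6370°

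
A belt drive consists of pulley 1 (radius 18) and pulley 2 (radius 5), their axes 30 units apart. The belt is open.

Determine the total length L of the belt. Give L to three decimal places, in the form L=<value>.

L=137.984

open belt: β = asin((r2−r1)/C) = asin(-13/30) = -25.6793°
wrap1 = π − 2β = 231.3586°
wrap2 = π + 2β = 128.6414°
tangent length = C·cosβ = 27.0370
L = r1·wrap1 + r2·wrap2 + 2·C·cosβ = 18·4.0380 + 5·2.2452 + 2·27.0370 = 137.9835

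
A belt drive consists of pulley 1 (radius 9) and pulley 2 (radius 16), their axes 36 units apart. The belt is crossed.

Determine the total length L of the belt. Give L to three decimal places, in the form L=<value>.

L=168.730

crossed belt: β = asin((r1+r2)/C) = asin(25/36) = 43.9830°
wrap1 = wrap2 = π + 2β = 267.9659°
tangent length = C·cosβ = 25.9037
L = (r1+r2)·wrap + 2·C·cosβ = 25·4.6769 + 2·25.9037 = 168.7295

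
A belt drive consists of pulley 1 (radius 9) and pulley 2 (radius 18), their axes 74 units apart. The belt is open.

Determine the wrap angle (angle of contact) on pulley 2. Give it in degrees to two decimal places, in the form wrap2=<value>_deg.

wrap2=193.97_deg

open belt: β = asin((r2−r1)/C) = asin(9/74) = 6.9857°
wrap1 = π − 2β = 166.0286°
wrap2 = π + 2β = 193.9714°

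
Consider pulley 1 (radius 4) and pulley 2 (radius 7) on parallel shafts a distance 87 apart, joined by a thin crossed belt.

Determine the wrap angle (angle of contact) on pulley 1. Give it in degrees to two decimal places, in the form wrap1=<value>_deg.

wrap1=194.53_deg

crossed belt: β = asin((r1+r2)/C) = asin(11/87) = 7.2637°
wrap1 = wrap2 = π + 2β = 194.5275°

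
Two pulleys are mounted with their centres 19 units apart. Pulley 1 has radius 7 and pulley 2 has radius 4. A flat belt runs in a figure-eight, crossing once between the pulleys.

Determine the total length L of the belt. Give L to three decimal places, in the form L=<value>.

crossed belt: β = asin((r1+r2)/C) = asin(11/19) = 35.3765°
wrap1 = wrap2 = π + 2β = 250.7531°
tangent length = C·cosβ = 15.4919
L = (r1+r2)·wrap + 2·C·cosβ = 11·4.3765 + 2·15.4919 = 79.1250

L=79.125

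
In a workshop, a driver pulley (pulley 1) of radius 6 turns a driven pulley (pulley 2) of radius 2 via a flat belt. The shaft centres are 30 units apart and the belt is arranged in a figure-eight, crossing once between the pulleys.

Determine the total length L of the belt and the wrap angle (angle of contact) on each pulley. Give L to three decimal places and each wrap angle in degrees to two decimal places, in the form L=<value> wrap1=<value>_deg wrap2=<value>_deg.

crossed belt: β = asin((r1+r2)/C) = asin(8/30) = 15.4660°
wrap1 = wrap2 = π + 2β = 210.9320°
tangent length = C·cosβ = 28.9137
L = (r1+r2)·wrap + 2·C·cosβ = 8·3.6815 + 2·28.9137 = 87.2790

L=87.279 wrap1=210.93_deg wrap2=210.93_deg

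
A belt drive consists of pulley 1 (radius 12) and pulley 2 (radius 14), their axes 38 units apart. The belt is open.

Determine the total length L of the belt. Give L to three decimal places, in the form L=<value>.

L=157.787

open belt: β = asin((r2−r1)/C) = asin(2/38) = 3.0170°
wrap1 = π − 2β = 173.9661°
wrap2 = π + 2β = 186.0339°
tangent length = C·cosβ = 37.9473
L = r1·wrap1 + r2·wrap2 + 2·C·cosβ = 12·3.0363 + 14·3.2469 + 2·37.9473 = 157.7867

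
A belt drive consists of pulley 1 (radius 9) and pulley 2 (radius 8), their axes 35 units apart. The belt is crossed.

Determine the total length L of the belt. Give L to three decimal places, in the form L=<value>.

L=131.839

crossed belt: β = asin((r1+r2)/C) = asin(17/35) = 29.0593°
wrap1 = wrap2 = π + 2β = 238.1186°
tangent length = C·cosβ = 30.5941
L = (r1+r2)·wrap + 2·C·cosβ = 17·4.1560 + 2·30.5941 = 131.8394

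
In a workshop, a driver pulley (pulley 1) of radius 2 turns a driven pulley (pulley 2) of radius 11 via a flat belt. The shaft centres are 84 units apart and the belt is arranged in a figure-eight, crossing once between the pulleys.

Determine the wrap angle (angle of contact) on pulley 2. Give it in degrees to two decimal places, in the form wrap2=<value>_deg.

crossed belt: β = asin((r1+r2)/C) = asin(13/84) = 8.9030°
wrap1 = wrap2 = π + 2β = 197.8060°

wrap2=197.81_deg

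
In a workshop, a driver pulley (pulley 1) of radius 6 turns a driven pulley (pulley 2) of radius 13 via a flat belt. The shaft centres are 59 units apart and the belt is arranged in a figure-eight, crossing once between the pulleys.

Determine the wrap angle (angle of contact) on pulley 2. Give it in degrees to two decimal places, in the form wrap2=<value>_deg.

crossed belt: β = asin((r1+r2)/C) = asin(19/59) = 18.7860°
wrap1 = wrap2 = π + 2β = 217.5719°

wrap2=217.57_deg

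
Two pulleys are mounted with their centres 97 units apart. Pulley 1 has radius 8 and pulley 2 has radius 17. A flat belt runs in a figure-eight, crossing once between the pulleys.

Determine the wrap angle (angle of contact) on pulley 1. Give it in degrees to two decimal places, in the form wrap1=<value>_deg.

crossed belt: β = asin((r1+r2)/C) = asin(25/97) = 14.9355°
wrap1 = wrap2 = π + 2β = 209.8711°

wrap1=209.87_deg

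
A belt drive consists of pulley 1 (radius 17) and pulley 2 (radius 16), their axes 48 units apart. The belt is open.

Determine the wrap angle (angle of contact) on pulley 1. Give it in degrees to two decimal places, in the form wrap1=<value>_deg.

open belt: β = asin((r2−r1)/C) = asin(-1/48) = -1.1937°
wrap1 = π − 2β = 182.3875°
wrap2 = π + 2β = 177.6125°

wrap1=182.39_deg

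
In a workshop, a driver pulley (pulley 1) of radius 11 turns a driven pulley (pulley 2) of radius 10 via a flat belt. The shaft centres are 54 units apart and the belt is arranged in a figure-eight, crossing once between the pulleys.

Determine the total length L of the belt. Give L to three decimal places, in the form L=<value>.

L=182.248

crossed belt: β = asin((r1+r2)/C) = asin(21/54) = 22.8854°
wrap1 = wrap2 = π + 2β = 225.7708°
tangent length = C·cosβ = 49.7494
L = (r1+r2)·wrap + 2·C·cosβ = 21·3.9404 + 2·49.7494 = 182.2480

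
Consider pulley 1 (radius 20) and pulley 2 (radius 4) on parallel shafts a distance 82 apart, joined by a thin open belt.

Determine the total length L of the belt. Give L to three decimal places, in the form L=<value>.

open belt: β = asin((r2−r1)/C) = asin(-16/82) = -11.2518°
wrap1 = π − 2β = 202.5037°
wrap2 = π + 2β = 157.4963°
tangent length = C·cosβ = 80.4239
L = r1·wrap1 + r2·wrap2 + 2·C·cosβ = 20·3.5344 + 4·2.7488 + 2·80.4239 = 242.5302

L=242.530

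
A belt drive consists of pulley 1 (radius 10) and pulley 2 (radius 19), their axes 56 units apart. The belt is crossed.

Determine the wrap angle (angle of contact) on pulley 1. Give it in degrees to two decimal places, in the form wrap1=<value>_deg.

crossed belt: β = asin((r1+r2)/C) = asin(29/56) = 31.1886°
wrap1 = wrap2 = π + 2β = 242.3772°

wrap1=242.38_deg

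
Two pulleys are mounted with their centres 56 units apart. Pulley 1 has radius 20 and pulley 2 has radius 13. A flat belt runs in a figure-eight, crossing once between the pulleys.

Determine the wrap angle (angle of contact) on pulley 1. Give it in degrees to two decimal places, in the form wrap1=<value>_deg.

crossed belt: β = asin((r1+r2)/C) = asin(33/56) = 36.1063°
wrap1 = wrap2 = π + 2β = 252.2127°

wrap1=252.21_deg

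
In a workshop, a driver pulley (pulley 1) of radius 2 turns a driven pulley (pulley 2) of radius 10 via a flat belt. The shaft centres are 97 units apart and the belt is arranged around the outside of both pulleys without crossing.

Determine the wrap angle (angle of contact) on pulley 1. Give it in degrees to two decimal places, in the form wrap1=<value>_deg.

open belt: β = asin((r2−r1)/C) = asin(8/97) = 4.7308°
wrap1 = π − 2β = 170.5384°
wrap2 = π + 2β = 189.4616°

wrap1=170.54_deg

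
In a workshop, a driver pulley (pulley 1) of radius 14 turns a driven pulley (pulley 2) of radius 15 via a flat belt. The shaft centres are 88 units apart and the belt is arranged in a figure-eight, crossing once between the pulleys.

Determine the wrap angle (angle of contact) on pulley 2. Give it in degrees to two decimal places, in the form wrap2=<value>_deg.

wrap2=218.48_deg

crossed belt: β = asin((r1+r2)/C) = asin(29/88) = 19.2412°
wrap1 = wrap2 = π + 2β = 218.4824°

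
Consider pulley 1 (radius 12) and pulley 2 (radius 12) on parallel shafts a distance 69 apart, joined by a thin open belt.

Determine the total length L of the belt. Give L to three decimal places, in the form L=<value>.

L=213.398

open belt: β = asin((r2−r1)/C) = asin(0/69) = 0.0000°
wrap1 = π − 2β = 180.0000°
wrap2 = π + 2β = 180.0000°
tangent length = C·cosβ = 69.0000
L = r1·wrap1 + r2·wrap2 + 2·C·cosβ = 12·3.1416 + 12·3.1416 + 2·69.0000 = 213.3982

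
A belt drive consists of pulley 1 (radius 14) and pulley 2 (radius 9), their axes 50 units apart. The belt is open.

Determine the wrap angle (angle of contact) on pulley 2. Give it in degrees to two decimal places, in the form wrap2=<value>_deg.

wrap2=168.52_deg

open belt: β = asin((r2−r1)/C) = asin(-5/50) = -5.7392°
wrap1 = π − 2β = 191.4783°
wrap2 = π + 2β = 168.5217°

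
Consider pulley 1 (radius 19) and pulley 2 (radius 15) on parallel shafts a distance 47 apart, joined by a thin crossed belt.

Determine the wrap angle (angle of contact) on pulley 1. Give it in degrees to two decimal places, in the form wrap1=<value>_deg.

crossed belt: β = asin((r1+r2)/C) = asin(34/47) = 46.3363°
wrap1 = wrap2 = π + 2β = 272.6725°

wrap1=272.67_deg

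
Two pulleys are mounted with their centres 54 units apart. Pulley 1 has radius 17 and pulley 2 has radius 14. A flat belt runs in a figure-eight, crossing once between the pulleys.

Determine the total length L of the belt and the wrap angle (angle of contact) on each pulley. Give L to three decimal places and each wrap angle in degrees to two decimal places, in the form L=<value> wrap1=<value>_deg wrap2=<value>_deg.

L=223.731 wrap1=250.07_deg wrap2=250.07_deg

crossed belt: β = asin((r1+r2)/C) = asin(31/54) = 35.0348°
wrap1 = wrap2 = π + 2β = 250.0696°
tangent length = C·cosβ = 44.2154
L = (r1+r2)·wrap + 2·C·cosβ = 31·4.3645 + 2·44.2154 = 223.7315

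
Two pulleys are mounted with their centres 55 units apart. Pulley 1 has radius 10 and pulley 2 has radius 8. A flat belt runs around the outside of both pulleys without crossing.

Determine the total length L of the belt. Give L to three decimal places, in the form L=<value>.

open belt: β = asin((r2−r1)/C) = asin(-2/55) = -2.0839°
wrap1 = π − 2β = 184.1679°
wrap2 = π + 2β = 175.8321°
tangent length = C·cosβ = 54.9636
L = r1·wrap1 + r2·wrap2 + 2·C·cosβ = 10·3.2143 + 8·3.0688 + 2·54.9636 = 166.6214

L=166.621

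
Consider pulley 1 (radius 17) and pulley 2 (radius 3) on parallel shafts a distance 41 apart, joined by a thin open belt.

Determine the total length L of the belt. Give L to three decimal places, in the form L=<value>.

L=149.661

open belt: β = asin((r2−r1)/C) = asin(-14/41) = -19.9661°
wrap1 = π − 2β = 219.9321°
wrap2 = π + 2β = 140.0679°
tangent length = C·cosβ = 38.5357
L = r1·wrap1 + r2·wrap2 + 2·C·cosβ = 17·3.8385 + 3·2.4446 + 2·38.5357 = 149.6605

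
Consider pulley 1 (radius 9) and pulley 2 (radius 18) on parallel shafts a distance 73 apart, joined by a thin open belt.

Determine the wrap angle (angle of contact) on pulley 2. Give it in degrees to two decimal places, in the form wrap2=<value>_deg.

open belt: β = asin((r2−r1)/C) = asin(9/73) = 7.0819°
wrap1 = π − 2β = 165.8362°
wrap2 = π + 2β = 194.1638°

wrap2=194.16_deg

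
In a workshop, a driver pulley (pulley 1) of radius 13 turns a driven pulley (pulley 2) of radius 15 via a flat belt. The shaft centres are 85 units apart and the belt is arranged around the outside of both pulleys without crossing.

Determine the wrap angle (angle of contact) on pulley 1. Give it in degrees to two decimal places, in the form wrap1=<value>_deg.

open belt: β = asin((r2−r1)/C) = asin(2/85) = 1.3483°
wrap1 = π − 2β = 177.3035°
wrap2 = π + 2β = 182.6965°

wrap1=177.30_deg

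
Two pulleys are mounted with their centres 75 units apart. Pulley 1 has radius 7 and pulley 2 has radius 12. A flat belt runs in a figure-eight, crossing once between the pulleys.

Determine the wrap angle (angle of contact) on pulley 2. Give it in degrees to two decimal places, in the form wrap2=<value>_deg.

crossed belt: β = asin((r1+r2)/C) = asin(19/75) = 14.6748°
wrap1 = wrap2 = π + 2β = 209.3497°

wrap2=209.35_deg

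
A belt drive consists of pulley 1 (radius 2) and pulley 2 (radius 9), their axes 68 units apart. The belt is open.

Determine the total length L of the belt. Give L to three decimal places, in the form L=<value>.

L=171.279

open belt: β = asin((r2−r1)/C) = asin(7/68) = 5.9086°
wrap1 = π − 2β = 168.1829°
wrap2 = π + 2β = 191.8171°
tangent length = C·cosβ = 67.6387
L = r1·wrap1 + r2·wrap2 + 2·C·cosβ = 2·2.9353 + 9·3.3478 + 2·67.6387 = 171.2787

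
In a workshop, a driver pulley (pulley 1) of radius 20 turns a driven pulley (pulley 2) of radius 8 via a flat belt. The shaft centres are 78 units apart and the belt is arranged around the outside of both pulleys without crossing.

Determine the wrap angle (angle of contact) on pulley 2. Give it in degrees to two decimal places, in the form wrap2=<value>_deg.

wrap2=162.30_deg

open belt: β = asin((r2−r1)/C) = asin(-12/78) = -8.8499°
wrap1 = π − 2β = 197.6998°
wrap2 = π + 2β = 162.3002°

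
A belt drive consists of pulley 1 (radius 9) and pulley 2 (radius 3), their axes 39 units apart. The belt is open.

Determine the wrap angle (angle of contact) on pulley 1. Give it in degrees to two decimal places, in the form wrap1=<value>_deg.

wrap1=197.70_deg

open belt: β = asin((r2−r1)/C) = asin(-6/39) = -8.8499°
wrap1 = π − 2β = 197.6998°
wrap2 = π + 2β = 162.3002°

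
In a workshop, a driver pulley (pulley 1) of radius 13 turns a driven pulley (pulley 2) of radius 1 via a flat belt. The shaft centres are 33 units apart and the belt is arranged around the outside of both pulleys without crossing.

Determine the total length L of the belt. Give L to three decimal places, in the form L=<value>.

open belt: β = asin((r2−r1)/C) = asin(-12/33) = -21.3237°
wrap1 = π − 2β = 222.6474°
wrap2 = π + 2β = 137.3526°
tangent length = C·cosβ = 30.7409
L = r1·wrap1 + r2·wrap2 + 2·C·cosβ = 13·3.8859 + 1·2.3973 + 2·30.7409 = 114.3960

L=114.396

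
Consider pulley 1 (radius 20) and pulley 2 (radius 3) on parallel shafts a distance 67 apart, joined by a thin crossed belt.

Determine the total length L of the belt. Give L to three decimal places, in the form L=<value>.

crossed belt: β = asin((r1+r2)/C) = asin(23/67) = 20.0771°
wrap1 = wrap2 = π + 2β = 220.1541°
tangent length = C·cosβ = 62.9285
L = (r1+r2)·wrap + 2·C·cosβ = 23·3.8424 + 2·62.9285 = 214.2326

L=214.233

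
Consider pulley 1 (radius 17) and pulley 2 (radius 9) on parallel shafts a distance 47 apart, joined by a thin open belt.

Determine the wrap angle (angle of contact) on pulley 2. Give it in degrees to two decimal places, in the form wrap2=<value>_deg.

open belt: β = asin((r2−r1)/C) = asin(-8/47) = -9.8002°
wrap1 = π − 2β = 199.6004°
wrap2 = π + 2β = 160.3996°

wrap2=160.40_deg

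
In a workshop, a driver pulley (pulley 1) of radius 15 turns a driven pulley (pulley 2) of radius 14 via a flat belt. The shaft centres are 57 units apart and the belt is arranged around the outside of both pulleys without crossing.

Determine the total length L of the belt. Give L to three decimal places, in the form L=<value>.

open belt: β = asin((r2−r1)/C) = asin(-1/57) = -1.0052°
wrap1 = π − 2β = 182.0105°
wrap2 = π + 2β = 177.9895°
tangent length = C·cosβ = 56.9912
L = r1·wrap1 + r2·wrap2 + 2·C·cosβ = 15·3.1767 + 14·3.1065 + 2·56.9912 = 205.1237

L=205.124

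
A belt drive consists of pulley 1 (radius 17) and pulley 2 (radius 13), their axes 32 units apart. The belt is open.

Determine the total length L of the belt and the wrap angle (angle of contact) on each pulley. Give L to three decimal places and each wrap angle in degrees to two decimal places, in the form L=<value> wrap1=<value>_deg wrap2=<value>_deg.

open belt: β = asin((r2−r1)/C) = asin(-4/32) = -7.1808°
wrap1 = π − 2β = 194.3615°
wrap2 = π + 2β = 165.6385°
tangent length = C·cosβ = 31.7490
L = r1·wrap1 + r2·wrap2 + 2·C·cosβ = 17·3.3922 + 13·2.8909 + 2·31.7490 = 158.7484

L=158.748 wrap1=194.36_deg wrap2=165.64_deg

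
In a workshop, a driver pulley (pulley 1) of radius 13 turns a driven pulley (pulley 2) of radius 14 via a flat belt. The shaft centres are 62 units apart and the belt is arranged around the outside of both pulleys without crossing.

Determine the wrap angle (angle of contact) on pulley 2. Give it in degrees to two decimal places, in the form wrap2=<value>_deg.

wrap2=181.85_deg

open belt: β = asin((r2−r1)/C) = asin(1/62) = 0.9242°
wrap1 = π − 2β = 178.1517°
wrap2 = π + 2β = 181.8483°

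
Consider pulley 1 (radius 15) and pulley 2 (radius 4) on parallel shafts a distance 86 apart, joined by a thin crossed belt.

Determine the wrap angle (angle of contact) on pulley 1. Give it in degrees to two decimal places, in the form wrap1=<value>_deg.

wrap1=205.53_deg

crossed belt: β = asin((r1+r2)/C) = asin(19/86) = 12.7637°
wrap1 = wrap2 = π + 2β = 205.5274°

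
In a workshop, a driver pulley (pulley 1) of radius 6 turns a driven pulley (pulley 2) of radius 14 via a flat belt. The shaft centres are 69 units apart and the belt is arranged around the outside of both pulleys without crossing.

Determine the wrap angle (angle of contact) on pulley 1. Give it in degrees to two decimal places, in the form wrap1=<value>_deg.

wrap1=166.68_deg

open belt: β = asin((r2−r1)/C) = asin(8/69) = 6.6580°
wrap1 = π − 2β = 166.6841°
wrap2 = π + 2β = 193.3159°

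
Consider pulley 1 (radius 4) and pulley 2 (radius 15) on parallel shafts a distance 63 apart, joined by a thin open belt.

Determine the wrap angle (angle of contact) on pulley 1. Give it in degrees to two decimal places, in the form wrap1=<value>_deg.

open belt: β = asin((r2−r1)/C) = asin(11/63) = 10.0556°
wrap1 = π − 2β = 159.8889°
wrap2 = π + 2β = 200.1111°

wrap1=159.89_deg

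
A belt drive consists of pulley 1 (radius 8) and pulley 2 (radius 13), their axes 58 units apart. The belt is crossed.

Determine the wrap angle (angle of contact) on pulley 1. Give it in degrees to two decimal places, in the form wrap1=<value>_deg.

crossed belt: β = asin((r1+r2)/C) = asin(21/58) = 21.2273°
wrap1 = wrap2 = π + 2β = 222.4546°

wrap1=222.45_deg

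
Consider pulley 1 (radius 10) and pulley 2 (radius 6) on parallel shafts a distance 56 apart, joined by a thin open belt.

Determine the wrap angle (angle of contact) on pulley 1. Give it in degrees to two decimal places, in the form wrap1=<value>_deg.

open belt: β = asin((r2−r1)/C) = asin(-4/56) = -4.0960°
wrap1 = π − 2β = 188.1921°
wrap2 = π + 2β = 171.8079°

wrap1=188.19_deg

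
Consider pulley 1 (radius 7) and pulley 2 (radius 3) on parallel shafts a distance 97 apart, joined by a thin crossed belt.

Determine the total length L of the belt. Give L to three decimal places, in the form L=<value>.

crossed belt: β = asin((r1+r2)/C) = asin(10/97) = 5.9173°
wrap1 = wrap2 = π + 2β = 191.8346°
tangent length = C·cosβ = 96.4832
L = (r1+r2)·wrap + 2·C·cosβ = 10·3.3481 + 2·96.4832 = 226.4478

L=226.448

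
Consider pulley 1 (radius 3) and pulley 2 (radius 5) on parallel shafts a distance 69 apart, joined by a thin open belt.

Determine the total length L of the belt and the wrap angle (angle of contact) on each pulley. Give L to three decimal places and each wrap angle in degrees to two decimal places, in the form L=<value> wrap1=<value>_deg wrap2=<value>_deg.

L=163.191 wrap1=176.68_deg wrap2=183.32_deg

open belt: β = asin((r2−r1)/C) = asin(2/69) = 1.6610°
wrap1 = π − 2β = 176.6780°
wrap2 = π + 2β = 183.3220°
tangent length = C·cosβ = 68.9710
L = r1·wrap1 + r2·wrap2 + 2·C·cosβ = 3·3.0836 + 5·3.1996 + 2·68.9710 = 163.1907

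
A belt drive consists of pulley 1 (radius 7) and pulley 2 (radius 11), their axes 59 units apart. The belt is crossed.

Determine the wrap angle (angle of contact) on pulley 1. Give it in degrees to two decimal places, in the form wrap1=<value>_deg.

wrap1=215.53_deg

crossed belt: β = asin((r1+r2)/C) = asin(18/59) = 17.7633°
wrap1 = wrap2 = π + 2β = 215.5265°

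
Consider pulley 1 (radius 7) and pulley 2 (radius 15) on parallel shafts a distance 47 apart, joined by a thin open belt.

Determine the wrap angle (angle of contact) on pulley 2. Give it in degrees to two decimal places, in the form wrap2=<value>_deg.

open belt: β = asin((r2−r1)/C) = asin(8/47) = 9.8002°
wrap1 = π − 2β = 160.3996°
wrap2 = π + 2β = 199.6004°

wrap2=199.60_deg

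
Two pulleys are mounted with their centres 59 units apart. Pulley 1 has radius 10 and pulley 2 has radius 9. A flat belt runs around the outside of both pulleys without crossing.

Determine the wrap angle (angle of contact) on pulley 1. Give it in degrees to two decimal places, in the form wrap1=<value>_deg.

open belt: β = asin((r2−r1)/C) = asin(-1/59) = -0.9712°
wrap1 = π − 2β = 181.9423°
wrap2 = π + 2β = 178.0577°

wrap1=181.94_deg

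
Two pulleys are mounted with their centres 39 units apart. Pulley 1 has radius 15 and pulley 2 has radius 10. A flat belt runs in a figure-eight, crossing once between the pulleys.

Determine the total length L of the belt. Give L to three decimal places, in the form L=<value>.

crossed belt: β = asin((r1+r2)/C) = asin(25/39) = 39.8683°
wrap1 = wrap2 = π + 2β = 259.7367°
tangent length = C·cosβ = 29.9333
L = (r1+r2)·wrap + 2·C·cosβ = 25·4.5333 + 2·29.9333 = 173.1980

L=173.198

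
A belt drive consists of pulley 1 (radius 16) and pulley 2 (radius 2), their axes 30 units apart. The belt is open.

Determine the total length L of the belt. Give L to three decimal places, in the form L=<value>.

open belt: β = asin((r2−r1)/C) = asin(-14/30) = -27.8181°
wrap1 = π − 2β = 235.6363°
wrap2 = π + 2β = 124.3637°
tangent length = C·cosβ = 26.5330
L = r1·wrap1 + r2·wrap2 + 2·C·cosβ = 16·4.1126 + 2·2.1706 + 2·26.5330 = 123.2092

L=123.209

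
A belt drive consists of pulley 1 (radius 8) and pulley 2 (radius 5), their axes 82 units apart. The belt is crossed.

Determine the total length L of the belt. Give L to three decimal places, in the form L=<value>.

L=206.906

crossed belt: β = asin((r1+r2)/C) = asin(13/82) = 9.1220°
wrap1 = wrap2 = π + 2β = 198.2439°
tangent length = C·cosβ = 80.9630
L = (r1+r2)·wrap + 2·C·cosβ = 13·3.4600 + 2·80.9630 = 206.9060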